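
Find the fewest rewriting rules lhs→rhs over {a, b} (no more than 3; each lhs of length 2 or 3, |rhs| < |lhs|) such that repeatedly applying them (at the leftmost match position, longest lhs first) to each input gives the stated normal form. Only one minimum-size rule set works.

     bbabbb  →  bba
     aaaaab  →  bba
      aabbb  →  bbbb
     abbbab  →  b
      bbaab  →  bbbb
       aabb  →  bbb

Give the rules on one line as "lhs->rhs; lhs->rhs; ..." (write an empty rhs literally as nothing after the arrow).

aa->b; ab->a; aba->

  | bbabbb => bbabb => bbab => bba
  | aaaaab => baaab => bbab => bba
  | aabbb => bbbb
  | abbbab => abbab => abab => b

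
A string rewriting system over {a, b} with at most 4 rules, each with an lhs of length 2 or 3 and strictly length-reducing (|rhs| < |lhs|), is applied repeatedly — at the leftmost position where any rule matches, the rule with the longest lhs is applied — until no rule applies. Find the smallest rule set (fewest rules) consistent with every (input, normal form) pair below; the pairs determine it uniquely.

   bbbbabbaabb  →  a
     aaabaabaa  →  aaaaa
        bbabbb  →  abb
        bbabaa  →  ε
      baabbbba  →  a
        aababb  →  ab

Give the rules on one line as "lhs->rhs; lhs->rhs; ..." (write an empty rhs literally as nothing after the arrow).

  | bbbbabbaabb => abbabbaabb => abbbaabb => aabaabb => aaabb => aab => a
  | aaabaabaa => aaaabaa => aaaaa
  | bbabbb => bbbb => abb
  | bbabaa => bbaa => ba => ε

aab->a; ba->; bbb->ab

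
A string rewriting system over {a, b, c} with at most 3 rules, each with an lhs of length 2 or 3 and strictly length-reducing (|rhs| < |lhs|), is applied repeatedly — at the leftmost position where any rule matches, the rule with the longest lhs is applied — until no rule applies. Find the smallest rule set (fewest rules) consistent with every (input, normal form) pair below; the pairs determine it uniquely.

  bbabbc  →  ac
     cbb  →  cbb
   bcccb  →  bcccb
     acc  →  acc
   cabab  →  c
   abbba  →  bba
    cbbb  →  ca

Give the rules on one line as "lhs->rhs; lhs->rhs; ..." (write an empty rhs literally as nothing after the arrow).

  | bbabbc => bbbc => ac
  | cbb
  | bcccb
  | acc

ab->; bbb->a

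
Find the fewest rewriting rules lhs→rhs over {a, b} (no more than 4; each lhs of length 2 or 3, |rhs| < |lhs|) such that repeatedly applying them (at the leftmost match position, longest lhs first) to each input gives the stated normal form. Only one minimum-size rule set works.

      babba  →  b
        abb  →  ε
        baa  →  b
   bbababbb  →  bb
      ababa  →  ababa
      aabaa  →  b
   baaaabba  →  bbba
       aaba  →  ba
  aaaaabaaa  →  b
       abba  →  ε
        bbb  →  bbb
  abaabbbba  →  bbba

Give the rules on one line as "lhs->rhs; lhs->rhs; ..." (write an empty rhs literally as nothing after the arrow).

aa->; aaa->aa; abb->aa

  | babba => baaa => baa => b
  | abb => aa => ε
  | baa => b
  | bbababbb => bbabaab => bbabb => bbaa => bb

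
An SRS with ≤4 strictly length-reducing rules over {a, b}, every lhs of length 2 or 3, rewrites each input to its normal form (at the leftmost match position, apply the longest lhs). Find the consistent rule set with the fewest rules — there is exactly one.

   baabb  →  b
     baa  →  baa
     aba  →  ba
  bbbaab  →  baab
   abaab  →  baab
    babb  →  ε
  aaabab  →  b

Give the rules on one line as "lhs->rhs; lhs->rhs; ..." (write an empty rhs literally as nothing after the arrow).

aba->ba; abb->b; bab->b; bb->

  | baabb => bab => b
  | baa
  | aba => ba
  | bbbaab => baab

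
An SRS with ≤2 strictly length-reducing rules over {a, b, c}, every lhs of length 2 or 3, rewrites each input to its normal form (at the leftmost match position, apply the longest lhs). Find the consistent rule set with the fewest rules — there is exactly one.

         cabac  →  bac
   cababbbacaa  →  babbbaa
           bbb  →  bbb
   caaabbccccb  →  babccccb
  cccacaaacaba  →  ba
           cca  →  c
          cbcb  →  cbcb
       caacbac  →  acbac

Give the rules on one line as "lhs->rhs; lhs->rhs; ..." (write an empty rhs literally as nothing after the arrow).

aab->ba; ca->

  | cabac => bac
  | cababbbacaa => babbbacaa => babbbaa
  | bbb
  | caaabbccccb => aabbccccb => babccccb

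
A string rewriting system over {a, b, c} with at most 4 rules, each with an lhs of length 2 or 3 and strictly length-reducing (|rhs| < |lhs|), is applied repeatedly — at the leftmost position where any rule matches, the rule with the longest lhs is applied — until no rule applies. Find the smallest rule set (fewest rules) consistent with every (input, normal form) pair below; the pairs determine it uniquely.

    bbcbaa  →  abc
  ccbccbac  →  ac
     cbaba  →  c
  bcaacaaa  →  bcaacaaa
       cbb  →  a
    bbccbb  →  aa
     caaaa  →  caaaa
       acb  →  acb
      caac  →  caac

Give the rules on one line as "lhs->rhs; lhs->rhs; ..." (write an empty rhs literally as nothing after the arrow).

  | bbcbaa => ccbaa => abaa => abc
  | ccbccbac => abccbac => ababac => abac => ac
  | cbaba => cba => c
  | bcaacaaa

ba->; baa->bc; bb->c; cc->a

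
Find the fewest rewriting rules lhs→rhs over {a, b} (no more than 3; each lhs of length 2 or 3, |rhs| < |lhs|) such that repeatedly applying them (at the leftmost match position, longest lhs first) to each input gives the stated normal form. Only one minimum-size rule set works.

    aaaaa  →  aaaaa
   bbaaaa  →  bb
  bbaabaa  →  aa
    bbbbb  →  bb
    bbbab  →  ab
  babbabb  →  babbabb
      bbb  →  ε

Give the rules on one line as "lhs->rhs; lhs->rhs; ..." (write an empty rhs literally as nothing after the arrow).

baa->b; bbb->

  | aaaaa
  | bbaaaa => bbaa => bb
  | bbaabaa => bbbaa => aa
  | bbbbb => bb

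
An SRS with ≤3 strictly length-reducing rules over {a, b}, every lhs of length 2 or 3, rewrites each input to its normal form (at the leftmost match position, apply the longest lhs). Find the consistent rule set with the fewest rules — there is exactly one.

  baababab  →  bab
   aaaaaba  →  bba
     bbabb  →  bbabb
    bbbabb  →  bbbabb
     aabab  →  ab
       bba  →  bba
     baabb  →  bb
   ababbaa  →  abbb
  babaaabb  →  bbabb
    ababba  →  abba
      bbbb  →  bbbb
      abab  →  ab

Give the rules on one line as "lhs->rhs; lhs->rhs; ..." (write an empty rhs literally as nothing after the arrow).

aa->b; aab->; aba->a

  | baababab => babab => bab
  | aaaaaba => baaaba => bbaba => bba
  | bbabb
  | bbbabb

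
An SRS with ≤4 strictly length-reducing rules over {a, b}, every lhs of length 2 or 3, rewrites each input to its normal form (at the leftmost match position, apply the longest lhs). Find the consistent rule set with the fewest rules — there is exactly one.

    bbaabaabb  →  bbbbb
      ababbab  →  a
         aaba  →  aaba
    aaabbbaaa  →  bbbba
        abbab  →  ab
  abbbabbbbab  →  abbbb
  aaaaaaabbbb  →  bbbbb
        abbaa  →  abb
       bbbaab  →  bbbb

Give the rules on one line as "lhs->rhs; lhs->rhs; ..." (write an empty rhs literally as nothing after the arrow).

  | bbaabaabb => bbbaabb => bbbbb
  | ababbab => abab => a
  | aaba
  | aaabbbaaa => bbbbaaa => bbbba

aaa->b; baa->b; bab->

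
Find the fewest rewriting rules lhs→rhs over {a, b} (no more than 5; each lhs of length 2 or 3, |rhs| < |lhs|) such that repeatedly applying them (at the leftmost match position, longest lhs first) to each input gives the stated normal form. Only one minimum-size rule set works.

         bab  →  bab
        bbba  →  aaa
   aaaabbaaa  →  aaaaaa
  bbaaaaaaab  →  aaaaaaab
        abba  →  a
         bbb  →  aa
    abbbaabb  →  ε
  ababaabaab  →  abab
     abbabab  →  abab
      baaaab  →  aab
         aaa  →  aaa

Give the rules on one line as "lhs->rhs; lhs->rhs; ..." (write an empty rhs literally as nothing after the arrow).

abb->; baa->; bb->; bbb->aa

  | bab
  | bbba => aaa
  | aaaabbaaa => aaaaaa
  | bbaaaaaaab => aaaaaaab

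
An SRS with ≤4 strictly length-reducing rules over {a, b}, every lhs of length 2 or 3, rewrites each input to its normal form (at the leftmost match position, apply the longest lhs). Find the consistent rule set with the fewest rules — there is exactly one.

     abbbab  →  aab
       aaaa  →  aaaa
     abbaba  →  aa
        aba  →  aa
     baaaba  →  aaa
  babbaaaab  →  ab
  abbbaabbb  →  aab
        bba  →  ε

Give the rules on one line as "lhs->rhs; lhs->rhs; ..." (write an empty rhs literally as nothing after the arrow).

ba->a; baa->a; bb->; bba->bb

  | abbbab => abab => aab
  | aaaa
  | abbaba => abbba => aba => aa
  | aba => aa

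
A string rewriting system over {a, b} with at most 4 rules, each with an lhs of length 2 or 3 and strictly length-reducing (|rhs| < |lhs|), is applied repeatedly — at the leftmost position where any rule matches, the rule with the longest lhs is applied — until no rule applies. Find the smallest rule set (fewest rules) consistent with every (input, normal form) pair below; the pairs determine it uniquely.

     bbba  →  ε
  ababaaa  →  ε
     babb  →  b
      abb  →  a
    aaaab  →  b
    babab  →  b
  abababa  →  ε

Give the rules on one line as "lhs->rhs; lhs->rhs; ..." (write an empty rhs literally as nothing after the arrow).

  | bbba => bba => ba => ε
  | ababaaa => aabaaa => baaa => aa => ε
  | babb => bb => b
  | abb => ab => a

aa->; ab->a; ba->; bb->b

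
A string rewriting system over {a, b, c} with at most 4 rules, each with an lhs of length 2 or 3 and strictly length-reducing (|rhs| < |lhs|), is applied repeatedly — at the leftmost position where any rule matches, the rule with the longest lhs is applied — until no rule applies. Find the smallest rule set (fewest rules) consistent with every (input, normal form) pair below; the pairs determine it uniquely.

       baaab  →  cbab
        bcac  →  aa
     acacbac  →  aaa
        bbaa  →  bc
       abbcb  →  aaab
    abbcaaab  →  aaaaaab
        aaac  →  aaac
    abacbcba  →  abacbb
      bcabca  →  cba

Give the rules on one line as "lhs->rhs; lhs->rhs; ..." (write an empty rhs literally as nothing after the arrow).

baa->cb; bbc->aa; bcb->bc; ca->b

  | baaab => cbab
  | bcac => bbc => aa
  | acacbac => abcbac => abcac => abbc => aaa
  | bbaa => bcb => bc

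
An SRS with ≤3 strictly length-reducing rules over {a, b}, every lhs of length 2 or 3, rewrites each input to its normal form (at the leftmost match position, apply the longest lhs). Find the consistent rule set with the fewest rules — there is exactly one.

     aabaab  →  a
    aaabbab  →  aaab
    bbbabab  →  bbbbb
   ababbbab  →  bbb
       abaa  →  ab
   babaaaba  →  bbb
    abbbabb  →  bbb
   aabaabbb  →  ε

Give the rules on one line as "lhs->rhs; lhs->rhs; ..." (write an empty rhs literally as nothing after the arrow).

  | aabaab => aabab => aabb => a
  | aaabbab => aaab
  | bbbabab => bbbbab => bbbbb
  | ababbbab => abbbbab => bbab => bbb

abb->; ba->b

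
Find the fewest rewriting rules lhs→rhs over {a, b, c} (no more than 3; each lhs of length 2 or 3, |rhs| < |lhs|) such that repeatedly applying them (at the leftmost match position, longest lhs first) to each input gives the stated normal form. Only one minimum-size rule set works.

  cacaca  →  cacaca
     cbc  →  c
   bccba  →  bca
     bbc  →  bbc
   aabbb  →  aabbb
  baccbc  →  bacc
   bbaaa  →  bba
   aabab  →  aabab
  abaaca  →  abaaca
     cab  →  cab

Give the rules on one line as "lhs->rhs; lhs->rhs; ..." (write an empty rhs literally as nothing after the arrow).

  | cacaca
  | cbc => c
  | bccba => bca
  | bbc

aaa->a; cb->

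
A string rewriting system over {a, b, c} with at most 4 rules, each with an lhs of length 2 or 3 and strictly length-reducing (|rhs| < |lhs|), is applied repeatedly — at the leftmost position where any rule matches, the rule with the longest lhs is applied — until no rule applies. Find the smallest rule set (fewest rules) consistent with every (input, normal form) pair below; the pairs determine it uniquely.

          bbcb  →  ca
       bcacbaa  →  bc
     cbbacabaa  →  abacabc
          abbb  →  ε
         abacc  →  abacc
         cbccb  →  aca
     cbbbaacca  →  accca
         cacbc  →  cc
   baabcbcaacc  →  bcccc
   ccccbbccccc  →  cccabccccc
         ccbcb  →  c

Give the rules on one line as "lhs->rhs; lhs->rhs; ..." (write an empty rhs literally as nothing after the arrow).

aa->; baa->bc; bb->c; cb->a

  | bbcb => ccb => ca
  | bcacbaa => bcaaaa => bcaa => bc
  | cbbacabaa => abacabaa => abacabc
  | abbb => acb => aa => ε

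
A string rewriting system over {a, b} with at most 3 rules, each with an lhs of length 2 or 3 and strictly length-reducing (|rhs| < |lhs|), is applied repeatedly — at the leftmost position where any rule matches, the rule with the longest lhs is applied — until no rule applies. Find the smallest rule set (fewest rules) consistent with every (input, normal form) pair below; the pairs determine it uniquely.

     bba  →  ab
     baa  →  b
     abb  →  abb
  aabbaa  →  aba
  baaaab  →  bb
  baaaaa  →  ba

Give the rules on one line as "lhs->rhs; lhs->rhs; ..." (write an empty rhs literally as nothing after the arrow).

aa->; bba->ab

  | bba => ab
  | baa => b
  | abb
  | aabbaa => bbaa => aba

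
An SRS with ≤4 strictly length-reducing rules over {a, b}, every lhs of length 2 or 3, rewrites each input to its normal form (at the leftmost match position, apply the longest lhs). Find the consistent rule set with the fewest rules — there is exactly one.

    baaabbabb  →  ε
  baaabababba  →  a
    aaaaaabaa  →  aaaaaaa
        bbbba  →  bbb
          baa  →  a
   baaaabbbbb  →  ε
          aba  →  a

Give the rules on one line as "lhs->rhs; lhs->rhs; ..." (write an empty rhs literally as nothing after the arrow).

  | baaabbabb => aabbabb => ababb => abb => ab => ε
  | baaabababba => aabababba => aababba => aabba => aba => a
  | aaaaaabaa => aaaaaaa
  | bbbba => bbb

aab->a; ab->; abb->ab; ba->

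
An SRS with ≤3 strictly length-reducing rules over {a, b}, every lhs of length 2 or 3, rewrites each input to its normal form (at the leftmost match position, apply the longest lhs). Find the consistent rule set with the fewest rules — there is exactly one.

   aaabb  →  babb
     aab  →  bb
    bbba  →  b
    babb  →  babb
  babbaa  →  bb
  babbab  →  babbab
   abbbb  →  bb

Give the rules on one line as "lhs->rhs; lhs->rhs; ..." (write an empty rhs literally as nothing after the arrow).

  | aaabb => babb
  | aab => bb
  | bbba => aa => b
  | babb

aa->b; bbb->a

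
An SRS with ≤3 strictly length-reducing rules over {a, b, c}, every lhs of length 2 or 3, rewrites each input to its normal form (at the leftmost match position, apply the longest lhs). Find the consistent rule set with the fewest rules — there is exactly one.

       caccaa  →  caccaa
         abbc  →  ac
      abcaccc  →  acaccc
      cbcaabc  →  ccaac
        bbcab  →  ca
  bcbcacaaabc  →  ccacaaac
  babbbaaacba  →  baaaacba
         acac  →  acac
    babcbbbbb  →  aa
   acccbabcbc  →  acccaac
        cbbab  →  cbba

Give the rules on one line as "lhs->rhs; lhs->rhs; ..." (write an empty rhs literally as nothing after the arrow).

  | caccaa
  | abbc => abc => ac
  | abcaccc => acaccc
  | cbcaabc => ccaabc => ccaac

ab->a; bac->aa; bc->c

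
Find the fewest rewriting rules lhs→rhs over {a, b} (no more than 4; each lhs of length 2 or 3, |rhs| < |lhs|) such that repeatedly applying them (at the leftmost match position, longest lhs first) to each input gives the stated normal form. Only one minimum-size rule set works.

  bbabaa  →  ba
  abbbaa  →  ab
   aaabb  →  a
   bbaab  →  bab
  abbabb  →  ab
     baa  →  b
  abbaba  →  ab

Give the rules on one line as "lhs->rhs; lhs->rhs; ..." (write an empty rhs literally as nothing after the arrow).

aa->; bb->; bba->b

  | bbabaa => bbaa => ba
  | abbbaa => abaa => ab
  | aaabb => abb => a
  | bbaab => bab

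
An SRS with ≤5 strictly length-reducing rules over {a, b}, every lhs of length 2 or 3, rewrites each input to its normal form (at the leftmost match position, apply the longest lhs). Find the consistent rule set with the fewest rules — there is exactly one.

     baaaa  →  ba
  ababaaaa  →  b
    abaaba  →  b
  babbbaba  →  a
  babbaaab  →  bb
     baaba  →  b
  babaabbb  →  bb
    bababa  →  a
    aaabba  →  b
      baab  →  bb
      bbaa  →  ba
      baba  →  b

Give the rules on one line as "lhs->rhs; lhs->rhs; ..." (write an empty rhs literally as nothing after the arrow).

  | baaaa => ba
  | ababaaaa => babaaaa => bbaaaa => abaaa => baaa => b
  | abaaba => baaba => baba => bba => ab => b
  | babbbaba => bbaba => abba => a

aaa->; ab->b; abb->; bba->ab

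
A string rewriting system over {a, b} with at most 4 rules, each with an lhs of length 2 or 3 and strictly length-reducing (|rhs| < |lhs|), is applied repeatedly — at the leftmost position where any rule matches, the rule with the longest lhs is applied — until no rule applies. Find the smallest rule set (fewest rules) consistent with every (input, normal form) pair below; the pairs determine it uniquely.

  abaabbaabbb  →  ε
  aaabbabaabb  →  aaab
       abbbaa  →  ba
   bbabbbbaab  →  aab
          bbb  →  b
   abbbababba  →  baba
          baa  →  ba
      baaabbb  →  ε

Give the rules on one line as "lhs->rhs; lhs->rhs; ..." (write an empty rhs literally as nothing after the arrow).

abb->; baa->ba; bb->

  | abaabbaabbb => ababbaabbb => abaabbb => ababbb => abb => ε
  | aaabbabaabb => aaabaabb => aaababb => aaab
  | abbbaa => baa => ba
  | bbabbbbaab => abbbbaab => bbaab => aab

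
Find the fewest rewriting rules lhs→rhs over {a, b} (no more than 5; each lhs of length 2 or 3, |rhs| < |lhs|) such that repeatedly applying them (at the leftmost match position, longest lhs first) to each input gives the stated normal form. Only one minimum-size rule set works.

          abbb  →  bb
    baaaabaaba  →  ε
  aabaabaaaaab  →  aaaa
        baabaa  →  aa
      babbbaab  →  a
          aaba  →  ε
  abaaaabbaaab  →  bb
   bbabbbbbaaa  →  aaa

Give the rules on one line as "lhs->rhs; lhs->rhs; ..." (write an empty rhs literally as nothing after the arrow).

ab->; aba->b; ba->b; bba->a

  | abbb => bb
  | baaaabaaba => baaabaaba => baabaaba => babaaba => bbaaba => aaba => ab => ε
  | aabaabaaaaab => ababaaaaab => bbaaaaab => aaaaab => aaaa
  | baabaa => babaa => bbaa => aa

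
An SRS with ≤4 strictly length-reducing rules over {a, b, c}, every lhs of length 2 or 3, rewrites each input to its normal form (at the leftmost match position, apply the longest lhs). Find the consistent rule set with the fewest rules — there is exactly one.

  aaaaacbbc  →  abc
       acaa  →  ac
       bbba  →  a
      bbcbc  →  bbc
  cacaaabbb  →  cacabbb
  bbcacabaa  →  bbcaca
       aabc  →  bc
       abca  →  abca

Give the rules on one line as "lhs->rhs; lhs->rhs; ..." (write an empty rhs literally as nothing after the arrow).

  | aaaaacbbc => aaacbbc => acbbc => abc
  | acaa => ac
  | bbba => bba => ba => a
  | bbcbc => bbc

aa->; ba->a; cb->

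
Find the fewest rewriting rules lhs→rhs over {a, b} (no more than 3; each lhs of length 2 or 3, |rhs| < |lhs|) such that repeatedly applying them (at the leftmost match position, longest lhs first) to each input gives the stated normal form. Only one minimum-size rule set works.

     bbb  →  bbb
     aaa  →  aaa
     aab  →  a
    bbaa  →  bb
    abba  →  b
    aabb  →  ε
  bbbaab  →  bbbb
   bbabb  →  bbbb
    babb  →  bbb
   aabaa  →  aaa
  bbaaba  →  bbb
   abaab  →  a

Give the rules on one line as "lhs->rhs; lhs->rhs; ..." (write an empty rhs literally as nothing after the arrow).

ab->; ba->b

  | bbb
  | aaa
  | aab => a
  | bbaa => bba => bb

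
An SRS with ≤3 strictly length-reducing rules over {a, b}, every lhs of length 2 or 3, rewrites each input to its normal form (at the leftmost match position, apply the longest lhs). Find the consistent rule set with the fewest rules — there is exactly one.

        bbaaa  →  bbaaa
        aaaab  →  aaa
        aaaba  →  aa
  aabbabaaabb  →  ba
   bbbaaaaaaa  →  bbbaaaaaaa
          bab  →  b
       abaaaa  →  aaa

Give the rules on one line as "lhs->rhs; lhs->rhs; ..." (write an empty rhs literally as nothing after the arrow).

  | bbaaa
  | aaaab => aaa
  | aaaba => aa
  | aabbabaaabb => ababaaabb => baaabb => baab => ba

ab->; aba->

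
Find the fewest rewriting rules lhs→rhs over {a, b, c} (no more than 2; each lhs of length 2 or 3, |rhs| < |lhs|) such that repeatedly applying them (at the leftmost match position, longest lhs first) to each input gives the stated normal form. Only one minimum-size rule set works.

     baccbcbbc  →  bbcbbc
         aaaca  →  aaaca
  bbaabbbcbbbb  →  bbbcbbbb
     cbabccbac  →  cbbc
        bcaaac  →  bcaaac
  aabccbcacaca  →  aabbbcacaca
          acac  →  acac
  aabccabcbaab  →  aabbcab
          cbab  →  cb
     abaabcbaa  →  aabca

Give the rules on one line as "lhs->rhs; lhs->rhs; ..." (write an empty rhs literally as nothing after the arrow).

  | baccbcbbc => ccbcbbc => bbcbbc
  | aaaca
  | bbaabbbcbbbb => babbbcbbbb => bbbcbbbb
  | cbabccbac => cbccbac => cbbbac => cbbc

ba->; cc->b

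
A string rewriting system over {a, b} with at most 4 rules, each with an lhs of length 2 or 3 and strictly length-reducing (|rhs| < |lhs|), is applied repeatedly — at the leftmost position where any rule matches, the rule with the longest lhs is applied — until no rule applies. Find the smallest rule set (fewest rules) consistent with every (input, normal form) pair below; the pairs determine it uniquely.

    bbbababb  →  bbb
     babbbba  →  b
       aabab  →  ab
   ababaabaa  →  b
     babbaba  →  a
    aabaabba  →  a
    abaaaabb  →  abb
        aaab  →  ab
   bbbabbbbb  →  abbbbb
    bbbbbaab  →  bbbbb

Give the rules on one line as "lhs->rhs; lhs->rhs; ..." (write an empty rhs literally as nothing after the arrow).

aa->b; ba->a; baa->

  | bbbababb => bbababb => bababb => ababb => aabb => bbb
  | babbbba => abbbba => abbba => abba => aba => aa => b
  | aabab => bbab => bab => ab
  | ababaabaa => aabaabaa => bbaabaa => bbaa => b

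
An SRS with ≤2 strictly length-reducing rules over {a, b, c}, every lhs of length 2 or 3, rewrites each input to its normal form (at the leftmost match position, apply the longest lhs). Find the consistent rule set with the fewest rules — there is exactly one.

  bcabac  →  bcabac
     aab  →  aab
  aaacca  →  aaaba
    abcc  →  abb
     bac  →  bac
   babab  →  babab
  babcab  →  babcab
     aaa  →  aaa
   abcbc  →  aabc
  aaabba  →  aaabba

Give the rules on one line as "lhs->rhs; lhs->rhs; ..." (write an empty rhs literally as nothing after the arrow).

bcb->ab; cc->b

  | bcabac
  | aab
  | aaacca => aaaba
  | abcc => abb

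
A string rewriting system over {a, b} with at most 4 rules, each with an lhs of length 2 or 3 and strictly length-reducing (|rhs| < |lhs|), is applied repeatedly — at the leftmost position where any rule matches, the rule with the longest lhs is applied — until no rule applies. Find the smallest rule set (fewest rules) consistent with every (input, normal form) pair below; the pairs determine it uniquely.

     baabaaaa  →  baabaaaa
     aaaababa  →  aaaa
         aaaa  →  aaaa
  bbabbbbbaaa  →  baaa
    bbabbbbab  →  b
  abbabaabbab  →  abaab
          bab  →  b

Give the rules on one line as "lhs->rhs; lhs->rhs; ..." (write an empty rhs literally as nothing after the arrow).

abb->; bab->bb; bb->b

  | baabaaaa
  | aaaababa => aaaabba => aaaa
  | aaaa
  | bbabbbbbaaa => babbbbbaaa => bbbbbbaaa => bbbbbaaa => bbbbaaa => bbbaaa => bbaaa => baaa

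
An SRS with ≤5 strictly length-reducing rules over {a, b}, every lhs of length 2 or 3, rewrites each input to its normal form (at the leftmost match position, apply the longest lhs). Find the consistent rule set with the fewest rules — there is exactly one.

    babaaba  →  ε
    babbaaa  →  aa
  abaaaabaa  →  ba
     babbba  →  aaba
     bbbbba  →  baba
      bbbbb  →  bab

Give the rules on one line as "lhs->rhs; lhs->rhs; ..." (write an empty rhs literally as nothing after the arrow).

  | babaaba => babba => bbaa => aaa => ε
  | babbaaa => bbaaaa => aaaaa => aa
  | abaaaabaa => abaabaa => abbaa => baaa => ba
  | babbba => bbaba => aaba

aaa->; abb->ba; baa->b; bb->a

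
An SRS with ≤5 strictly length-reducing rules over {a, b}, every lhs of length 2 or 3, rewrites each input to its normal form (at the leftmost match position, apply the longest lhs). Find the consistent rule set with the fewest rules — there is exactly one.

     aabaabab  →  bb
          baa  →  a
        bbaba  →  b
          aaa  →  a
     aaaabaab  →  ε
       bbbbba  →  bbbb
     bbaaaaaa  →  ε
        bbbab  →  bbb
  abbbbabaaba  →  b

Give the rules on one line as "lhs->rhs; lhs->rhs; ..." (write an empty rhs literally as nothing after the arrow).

  | aabaabab => baabab => abab => bb
  | baa => a
  | bbaba => bba => b
  | aaa => a

aa->; ab->; aba->b; ba->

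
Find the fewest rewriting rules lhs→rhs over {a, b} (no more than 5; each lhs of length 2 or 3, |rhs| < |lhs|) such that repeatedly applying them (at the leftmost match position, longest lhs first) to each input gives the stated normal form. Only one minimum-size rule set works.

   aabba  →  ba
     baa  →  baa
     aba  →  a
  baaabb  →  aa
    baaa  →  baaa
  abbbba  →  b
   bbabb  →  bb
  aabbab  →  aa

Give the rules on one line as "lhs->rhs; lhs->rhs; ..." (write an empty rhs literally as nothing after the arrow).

aab->; ab->; bab->aa; bba->

  | aabba => ba
  | baa
  | aba => a
  | baaabb => bab => aa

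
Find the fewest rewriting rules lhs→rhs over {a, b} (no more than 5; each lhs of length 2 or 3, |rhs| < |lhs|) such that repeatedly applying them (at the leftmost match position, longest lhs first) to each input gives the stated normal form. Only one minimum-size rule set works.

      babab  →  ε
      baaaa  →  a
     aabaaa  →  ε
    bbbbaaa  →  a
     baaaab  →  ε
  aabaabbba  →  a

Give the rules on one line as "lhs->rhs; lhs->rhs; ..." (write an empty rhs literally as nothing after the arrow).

aa->; ab->; ba->a; baa->a

  | babab => abab => ab => ε
  | baaaa => aaa => a
  | aabaaa => baaa => aa => ε
  | bbbbaaa => bbbaa => bba => ba => a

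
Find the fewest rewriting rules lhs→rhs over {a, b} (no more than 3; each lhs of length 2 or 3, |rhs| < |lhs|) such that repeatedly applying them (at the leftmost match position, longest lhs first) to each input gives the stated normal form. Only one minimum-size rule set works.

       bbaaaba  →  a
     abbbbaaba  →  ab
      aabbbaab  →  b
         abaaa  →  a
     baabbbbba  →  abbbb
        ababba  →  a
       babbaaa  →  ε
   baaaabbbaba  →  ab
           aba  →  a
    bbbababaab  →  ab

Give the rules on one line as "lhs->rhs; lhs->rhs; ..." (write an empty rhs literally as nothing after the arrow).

  | bbaaaba => baaba => aba => a
  | abbbbaaba => abbbaba => abba => ab
  | aabbbaab => bbbaab => bbab => b
  | abaaa => aaa => a

aa->; ba->; bab->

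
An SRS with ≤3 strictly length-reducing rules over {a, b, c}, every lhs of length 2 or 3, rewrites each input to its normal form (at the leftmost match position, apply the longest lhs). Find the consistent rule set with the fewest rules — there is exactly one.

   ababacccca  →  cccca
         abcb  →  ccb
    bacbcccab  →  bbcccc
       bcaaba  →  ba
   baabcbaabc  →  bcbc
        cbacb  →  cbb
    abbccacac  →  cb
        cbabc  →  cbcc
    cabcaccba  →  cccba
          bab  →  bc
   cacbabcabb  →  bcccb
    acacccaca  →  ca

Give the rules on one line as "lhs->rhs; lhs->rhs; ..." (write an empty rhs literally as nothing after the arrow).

ab->c; ac->; cac->

  | ababacccca => cabacccca => ccacccca => cccca
  | abcb => ccb
  | bacbcccab => bbcccab => bbcccc
  | bcaaba => bcaca => ba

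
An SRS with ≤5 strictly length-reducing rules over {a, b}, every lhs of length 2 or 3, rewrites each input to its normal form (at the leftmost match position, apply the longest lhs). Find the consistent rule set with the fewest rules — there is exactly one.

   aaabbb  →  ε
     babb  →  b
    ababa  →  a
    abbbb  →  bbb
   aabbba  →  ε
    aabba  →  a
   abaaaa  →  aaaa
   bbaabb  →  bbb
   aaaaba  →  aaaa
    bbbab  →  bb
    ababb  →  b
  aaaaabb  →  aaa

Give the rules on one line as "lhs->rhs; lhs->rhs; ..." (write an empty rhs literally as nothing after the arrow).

ab->; ba->; baa->; bab->

  | aaabbb => aabb => ab => ε
  | babb => b
  | ababa => aba => a
  | abbbb => bbb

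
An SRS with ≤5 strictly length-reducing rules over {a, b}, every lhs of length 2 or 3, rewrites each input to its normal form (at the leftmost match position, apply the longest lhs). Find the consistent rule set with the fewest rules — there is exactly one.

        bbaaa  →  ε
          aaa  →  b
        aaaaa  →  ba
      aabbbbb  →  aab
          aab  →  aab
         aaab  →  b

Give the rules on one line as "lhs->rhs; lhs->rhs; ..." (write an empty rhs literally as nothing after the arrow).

aaa->bb; baa->; bb->b; bba->b

  | bbaaa => baa => ε
  | aaa => bb => b
  | aaaaa => bbaa => ba
  | aabbbbb => aabbbb => aabbb => aabb => aab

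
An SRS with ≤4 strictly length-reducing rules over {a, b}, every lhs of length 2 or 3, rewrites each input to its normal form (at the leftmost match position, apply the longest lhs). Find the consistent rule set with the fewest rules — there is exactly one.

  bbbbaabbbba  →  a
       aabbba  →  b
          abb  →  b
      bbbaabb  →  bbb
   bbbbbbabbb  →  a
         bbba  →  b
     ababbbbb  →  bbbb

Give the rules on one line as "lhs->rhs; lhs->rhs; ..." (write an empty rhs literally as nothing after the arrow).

  | bbbbaabbbba => bbaaabbbba => aaaabbbba => aaabbba => aabba => aba => a
  | aabbba => abba => ba => b
  | abb => b
  | bbbaabb => baaabb => baabb => babb => bbb

ab->; ba->b; bba->aa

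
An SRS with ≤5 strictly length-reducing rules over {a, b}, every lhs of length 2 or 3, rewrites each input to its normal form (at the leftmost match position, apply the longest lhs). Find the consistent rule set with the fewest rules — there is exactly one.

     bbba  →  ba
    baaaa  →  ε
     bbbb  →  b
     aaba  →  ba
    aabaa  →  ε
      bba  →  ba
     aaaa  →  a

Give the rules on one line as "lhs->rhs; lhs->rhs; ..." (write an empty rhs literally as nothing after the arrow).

  | bbba => bba => ba
  | baaaa => aa => ε
  | bbbb => bbb => bb => b
  | aaba => ba

aa->; aaa->; baa->; bb->b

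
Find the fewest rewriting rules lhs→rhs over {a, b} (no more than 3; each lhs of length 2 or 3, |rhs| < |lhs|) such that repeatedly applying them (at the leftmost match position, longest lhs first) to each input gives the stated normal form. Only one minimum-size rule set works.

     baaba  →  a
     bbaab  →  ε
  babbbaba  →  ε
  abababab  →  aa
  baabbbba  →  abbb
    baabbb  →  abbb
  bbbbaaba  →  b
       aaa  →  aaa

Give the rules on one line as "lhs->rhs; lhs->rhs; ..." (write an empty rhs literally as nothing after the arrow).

ba->; bab->

  | baaba => aba => a
  | bbaab => bab => ε
  | babbbaba => bbaba => ba => ε
  | abababab => aabab => aa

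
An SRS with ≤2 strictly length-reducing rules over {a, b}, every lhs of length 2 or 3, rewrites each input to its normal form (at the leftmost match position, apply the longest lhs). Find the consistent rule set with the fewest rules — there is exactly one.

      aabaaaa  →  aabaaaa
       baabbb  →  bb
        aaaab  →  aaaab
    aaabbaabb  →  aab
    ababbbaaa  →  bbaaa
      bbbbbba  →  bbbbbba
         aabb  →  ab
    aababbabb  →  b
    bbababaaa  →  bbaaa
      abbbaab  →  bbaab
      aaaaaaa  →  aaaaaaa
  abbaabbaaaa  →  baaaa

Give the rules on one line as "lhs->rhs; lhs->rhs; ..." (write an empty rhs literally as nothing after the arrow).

  | aabaaaa
  | baabbb => babb => bb
  | aaaab
  | aaabbaabb => aabaabb => aabab => aab

abb->b; bab->b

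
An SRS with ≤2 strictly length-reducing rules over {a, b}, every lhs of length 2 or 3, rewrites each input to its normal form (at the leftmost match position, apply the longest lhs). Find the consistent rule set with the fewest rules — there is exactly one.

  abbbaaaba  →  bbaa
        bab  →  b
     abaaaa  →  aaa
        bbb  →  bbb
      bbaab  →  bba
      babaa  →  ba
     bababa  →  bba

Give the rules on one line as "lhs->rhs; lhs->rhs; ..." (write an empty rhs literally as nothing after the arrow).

  | abbbaaaba => bbaaaba => bbaa
  | bab => b
  | abaaaa => aaa
  | bbb

ab->; aba->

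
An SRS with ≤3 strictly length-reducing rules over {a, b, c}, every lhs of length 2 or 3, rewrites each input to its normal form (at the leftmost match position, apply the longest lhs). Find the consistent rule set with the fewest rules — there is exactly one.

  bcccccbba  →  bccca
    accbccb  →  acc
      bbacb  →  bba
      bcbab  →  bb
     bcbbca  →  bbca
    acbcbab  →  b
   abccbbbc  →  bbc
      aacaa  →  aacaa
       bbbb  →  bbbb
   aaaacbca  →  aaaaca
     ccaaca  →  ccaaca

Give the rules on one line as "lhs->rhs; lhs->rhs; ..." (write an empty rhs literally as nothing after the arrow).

  | bcccccbba => bccccba => bccca
  | accbccb => acccb => acc
  | bbacb => bba
  | bcbab => bab => bb

ab->b; cb->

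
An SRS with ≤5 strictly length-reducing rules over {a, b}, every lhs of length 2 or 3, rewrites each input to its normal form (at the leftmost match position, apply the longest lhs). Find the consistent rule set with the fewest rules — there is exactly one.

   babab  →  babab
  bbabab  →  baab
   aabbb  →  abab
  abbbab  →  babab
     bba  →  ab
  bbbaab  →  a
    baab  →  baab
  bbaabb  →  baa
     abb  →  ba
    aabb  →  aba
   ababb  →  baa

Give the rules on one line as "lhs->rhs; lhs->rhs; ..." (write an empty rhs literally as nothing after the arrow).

aaa->bb; abb->ba; bba->ab; bbb->a

  | babab
  | bbabab => abbab => baab
  | aabbb => abab
  | abbbab => babab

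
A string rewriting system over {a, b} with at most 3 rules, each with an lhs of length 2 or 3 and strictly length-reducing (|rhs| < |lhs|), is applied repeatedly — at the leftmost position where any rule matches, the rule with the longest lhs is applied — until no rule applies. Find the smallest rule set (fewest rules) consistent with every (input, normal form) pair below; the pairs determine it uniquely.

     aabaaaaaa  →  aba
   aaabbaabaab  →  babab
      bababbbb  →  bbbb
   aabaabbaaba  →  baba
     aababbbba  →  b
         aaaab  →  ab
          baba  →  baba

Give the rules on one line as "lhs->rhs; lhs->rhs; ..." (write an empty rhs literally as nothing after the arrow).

aa->a; abb->b; bba->

  | aabaaaaaa => abaaaaaa => abaaaaa => abaaaa => abaaa => abaa => aba
  | aaabbaabaab => aabbaabaab => abbaabaab => baabaab => babaab => babab
  | bababbbb => babbbb => bbbb
  | aabaabbaaba => abaabbaaba => ababbaaba => abbaaba => baaba => baba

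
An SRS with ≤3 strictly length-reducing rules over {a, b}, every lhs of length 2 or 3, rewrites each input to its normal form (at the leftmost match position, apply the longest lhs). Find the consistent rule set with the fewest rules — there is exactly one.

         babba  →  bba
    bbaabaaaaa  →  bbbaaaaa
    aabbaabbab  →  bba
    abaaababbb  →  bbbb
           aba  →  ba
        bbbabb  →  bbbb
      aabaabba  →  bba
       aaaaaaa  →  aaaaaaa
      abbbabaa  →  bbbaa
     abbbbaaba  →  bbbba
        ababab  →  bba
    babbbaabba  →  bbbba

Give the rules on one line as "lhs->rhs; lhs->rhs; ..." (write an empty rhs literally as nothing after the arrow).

  | babba => bba
  | bbaabaaaaa => bbabaaaaa => bbbaaaaa
  | aabbaabbab => abaabbab => baabbab => babab => bbab => bba
  | abaaababbb => baaababbb => baababbb => bababbb => bbabbb => bbbb

ab->a; aba->ba; abb->b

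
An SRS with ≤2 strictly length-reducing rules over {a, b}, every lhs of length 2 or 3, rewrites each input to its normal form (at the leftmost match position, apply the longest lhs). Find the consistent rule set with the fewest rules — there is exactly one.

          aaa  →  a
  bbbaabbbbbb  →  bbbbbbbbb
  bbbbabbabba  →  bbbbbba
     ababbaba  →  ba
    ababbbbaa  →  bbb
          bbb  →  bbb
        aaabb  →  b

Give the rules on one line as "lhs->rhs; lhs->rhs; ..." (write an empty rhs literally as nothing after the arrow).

  | aaa => a
  | bbbaabbbbbb => bbbbbbbbb
  | bbbbabbabba => bbbbbabba => bbbbbba
  | ababbaba => abbaba => baba => ba

aa->; ab->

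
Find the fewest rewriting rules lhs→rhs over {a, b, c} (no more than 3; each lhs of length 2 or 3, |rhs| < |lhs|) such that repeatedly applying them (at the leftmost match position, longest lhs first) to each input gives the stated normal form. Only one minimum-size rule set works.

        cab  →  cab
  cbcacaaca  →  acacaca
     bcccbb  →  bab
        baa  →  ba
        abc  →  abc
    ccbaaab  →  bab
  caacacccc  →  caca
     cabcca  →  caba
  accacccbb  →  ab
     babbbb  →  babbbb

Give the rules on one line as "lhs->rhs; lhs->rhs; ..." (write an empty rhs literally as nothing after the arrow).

aa->a; cb->a; cc->

  | cab
  | cbcacaaca => acacaaca => acacaca
  | bcccbb => bcbb => bab
  | baa => ba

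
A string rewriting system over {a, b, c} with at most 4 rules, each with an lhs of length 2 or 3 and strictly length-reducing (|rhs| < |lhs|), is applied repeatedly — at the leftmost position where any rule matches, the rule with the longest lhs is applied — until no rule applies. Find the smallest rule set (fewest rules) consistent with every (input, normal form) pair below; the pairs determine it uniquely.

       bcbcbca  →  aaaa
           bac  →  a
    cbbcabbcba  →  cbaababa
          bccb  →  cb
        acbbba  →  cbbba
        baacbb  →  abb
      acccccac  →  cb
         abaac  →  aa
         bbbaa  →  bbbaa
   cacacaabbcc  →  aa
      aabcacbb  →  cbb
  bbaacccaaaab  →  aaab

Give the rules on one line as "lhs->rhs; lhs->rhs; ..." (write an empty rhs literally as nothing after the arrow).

  | bcbcbca => abcbca => aabca => aaaa
  | bac => bc => a
  | cbbcabbcba => cbaabbcba => cbaababa
  | bccb => acb => cb

ac->c; bc->a; ca->; cca->b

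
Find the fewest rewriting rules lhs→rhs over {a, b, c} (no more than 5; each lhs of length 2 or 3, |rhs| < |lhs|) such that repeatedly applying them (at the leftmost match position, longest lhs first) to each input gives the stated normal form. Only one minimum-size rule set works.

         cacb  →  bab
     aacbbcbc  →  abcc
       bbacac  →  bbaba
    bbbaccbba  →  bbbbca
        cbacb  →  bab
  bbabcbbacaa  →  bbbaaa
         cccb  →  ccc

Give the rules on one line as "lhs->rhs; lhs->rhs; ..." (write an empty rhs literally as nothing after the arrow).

abb->b; acc->bc; cac->ba; cb->c

  | cacb => bab
  | aacbbcbc => aacbcbc => aaccbc => abcbc => abcc
  | bbacac => bbaba
  | bbbaccbba => bbbbcbba => bbbbcba => bbbbca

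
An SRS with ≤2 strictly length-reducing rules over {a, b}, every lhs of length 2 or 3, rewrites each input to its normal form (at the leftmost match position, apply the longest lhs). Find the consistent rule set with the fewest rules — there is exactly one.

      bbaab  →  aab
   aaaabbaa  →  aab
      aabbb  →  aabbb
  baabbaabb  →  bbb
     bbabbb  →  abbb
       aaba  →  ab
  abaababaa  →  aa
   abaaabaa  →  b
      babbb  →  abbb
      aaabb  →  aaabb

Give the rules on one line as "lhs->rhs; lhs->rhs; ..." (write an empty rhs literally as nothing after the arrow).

aba->b; ba->a

  | bbaab => baab => aab
  | aaaabbaa => aaaabaa => aaaba => aab
  | aabbb
  | baabbaabb => aabbaabb => aabaabb => ababb => bbb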